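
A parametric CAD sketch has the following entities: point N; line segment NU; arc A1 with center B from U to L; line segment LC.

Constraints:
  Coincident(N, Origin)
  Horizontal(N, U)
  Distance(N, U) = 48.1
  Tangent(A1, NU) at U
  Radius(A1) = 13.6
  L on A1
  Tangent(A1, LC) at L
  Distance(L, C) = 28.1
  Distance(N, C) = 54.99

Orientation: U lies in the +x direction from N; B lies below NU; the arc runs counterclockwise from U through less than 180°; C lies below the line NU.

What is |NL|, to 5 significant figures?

37.245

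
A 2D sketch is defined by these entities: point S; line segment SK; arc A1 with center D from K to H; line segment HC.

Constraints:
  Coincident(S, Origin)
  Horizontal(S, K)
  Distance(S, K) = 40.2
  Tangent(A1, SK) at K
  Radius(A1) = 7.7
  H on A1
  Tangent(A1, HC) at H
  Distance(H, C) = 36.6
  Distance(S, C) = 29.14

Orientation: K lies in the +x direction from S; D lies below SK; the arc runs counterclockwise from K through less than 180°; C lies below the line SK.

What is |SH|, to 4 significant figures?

34.88

S is at the origin; SK is horizontal with |SK| = 40.2 and K on the +x side, so K = (40.20, 0.000). Tangency of A1 to SK means the radius DK is perpendicular to SK, so D = K + (0, -7.7) = (40.20, -7.700). Since DH ⟂ HC (tangency), |DC| = √(7.7² + 36.6²) = 37.40 regardless of where H sits on A1. So C lies on both circle(S, 29.14) and circle(D, 37.40); the below-SK intersection is C = (8.672, -27.82). H is the foot of the tangent from C: H = (34.81, -2.201).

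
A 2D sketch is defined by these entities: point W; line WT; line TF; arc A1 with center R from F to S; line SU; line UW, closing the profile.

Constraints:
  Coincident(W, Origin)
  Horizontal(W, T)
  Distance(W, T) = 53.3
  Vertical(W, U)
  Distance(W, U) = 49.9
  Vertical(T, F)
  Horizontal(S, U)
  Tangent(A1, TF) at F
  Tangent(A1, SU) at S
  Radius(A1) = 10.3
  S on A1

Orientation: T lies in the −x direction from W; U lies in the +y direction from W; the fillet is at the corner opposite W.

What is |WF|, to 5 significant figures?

66.401

W is at the origin; W and T share the same y with |WT| = 53.3 and T on the −x side, so T = (-53.300, 0.0000). WU is vertical with |WU| = 49.9 and U on the +y side, so U = (0.0000, 49.900). The virtual corner opposite W is at (-53.300, 49.900). A1 meets TF tangentially, so RF is at right angles to TF and A1 meets SU tangentially, so RS is at right angles to SU, with radius 10.3, so the center R sits 10.3 in from both sides at R = (-43.000, 39.600). That places the tangent points at F = (-53.300, 39.600) on TF and S = (-43.000, 49.900) on SU. Then |WF| = |F − W| = 66.401.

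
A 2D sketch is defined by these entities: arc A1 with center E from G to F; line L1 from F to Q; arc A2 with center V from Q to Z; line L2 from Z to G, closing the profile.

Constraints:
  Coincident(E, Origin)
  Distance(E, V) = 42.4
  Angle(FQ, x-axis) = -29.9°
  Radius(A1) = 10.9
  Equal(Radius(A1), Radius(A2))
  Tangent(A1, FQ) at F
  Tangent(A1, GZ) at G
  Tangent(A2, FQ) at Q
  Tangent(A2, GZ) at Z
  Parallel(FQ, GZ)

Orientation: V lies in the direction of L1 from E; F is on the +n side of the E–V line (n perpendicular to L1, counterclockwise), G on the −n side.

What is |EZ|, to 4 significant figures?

43.78

Tangency of A1 to both parallel lines with radius 10.9 puts F and G at E ± 10.9·n: F = (5.434, 9.449), G = (-5.434, -9.449). Equal radii place Q and Z the same way about V: Q = V + 10.9·n = (42.19, -11.69), Z = V − 10.9·n = (31.32, -30.59). Then |EZ| = |Z − E| = 43.78.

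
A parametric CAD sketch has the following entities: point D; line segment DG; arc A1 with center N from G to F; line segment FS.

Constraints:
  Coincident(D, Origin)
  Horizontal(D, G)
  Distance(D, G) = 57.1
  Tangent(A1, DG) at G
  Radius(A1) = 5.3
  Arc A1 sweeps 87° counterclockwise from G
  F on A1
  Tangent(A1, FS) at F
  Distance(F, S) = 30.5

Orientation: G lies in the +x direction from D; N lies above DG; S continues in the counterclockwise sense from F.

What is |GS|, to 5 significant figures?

36.143

On A1, G sits at bearing -90° from N; an 87° counterclockwise sweep puts F at bearing -3°, so F = N + 5.3·(cos -3°, sin -3°) = (62.393, 5.0226). The tangent condition forces NF to be normal to FS, so FS runs along (−sin -3°, cos -3°); with |FS| = 30.5, S = (63.989, 35.481). Then |GS| = |S − G| = 36.143.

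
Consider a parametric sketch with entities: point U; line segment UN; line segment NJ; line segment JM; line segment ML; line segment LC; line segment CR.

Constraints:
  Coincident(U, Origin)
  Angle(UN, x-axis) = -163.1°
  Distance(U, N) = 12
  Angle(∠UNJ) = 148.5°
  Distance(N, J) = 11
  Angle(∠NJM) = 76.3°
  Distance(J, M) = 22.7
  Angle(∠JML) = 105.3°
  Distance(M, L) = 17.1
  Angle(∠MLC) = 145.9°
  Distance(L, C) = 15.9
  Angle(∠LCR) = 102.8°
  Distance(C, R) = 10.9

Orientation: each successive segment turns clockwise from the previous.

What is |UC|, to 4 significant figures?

16.56

∠JML = 105.3° gives ML at -13.00° from the x-axis; with |ML| = 17.1, L = (5.297, 15.42). ∠MLC = 145.9° gives LC at -47.10° from the x-axis; with |LC| = 15.9, C = (16.12, 3.777). Then |UC| = |C − U| = 16.56.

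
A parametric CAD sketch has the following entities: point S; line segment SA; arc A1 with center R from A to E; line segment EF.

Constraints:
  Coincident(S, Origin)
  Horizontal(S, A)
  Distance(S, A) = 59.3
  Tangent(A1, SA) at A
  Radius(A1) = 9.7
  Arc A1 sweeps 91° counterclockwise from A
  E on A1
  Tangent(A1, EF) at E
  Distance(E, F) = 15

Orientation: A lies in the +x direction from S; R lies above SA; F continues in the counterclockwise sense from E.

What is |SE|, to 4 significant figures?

69.70

S is at the origin; SA is horizontal with |SA| = 59.3 and A on the +x side, so A = (59.30, 0.000). Tangency of A1 to SA means the radius RA is perpendicular to SA, so R = A + (0, 9.7) = (59.30, 9.700). On A1, A sits at bearing -90° from R; a 91° counterclockwise sweep puts E at bearing 1°, so E = R + 9.7·(cos 1°, sin 1°) = (69.00, 9.869). Then |SE| = |E − S| = 69.70.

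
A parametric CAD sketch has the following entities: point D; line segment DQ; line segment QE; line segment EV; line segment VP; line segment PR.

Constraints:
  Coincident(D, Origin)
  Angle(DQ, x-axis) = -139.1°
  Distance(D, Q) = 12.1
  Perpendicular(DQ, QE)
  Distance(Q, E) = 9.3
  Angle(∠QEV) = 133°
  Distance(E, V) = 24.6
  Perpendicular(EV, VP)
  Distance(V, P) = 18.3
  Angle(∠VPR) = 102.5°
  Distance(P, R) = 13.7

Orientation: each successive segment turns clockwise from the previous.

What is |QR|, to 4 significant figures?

22.76

D is at the origin; DQ runs at -139.1° with length 12.1, so Q = (-9.146, -7.922). DQ ⟂ QE, so QE runs at 130.9°; with |QE| = 9.3, E = (-15.23, -0.8929). ∠QEV = 133.0° gives EV at 83.90° from the x-axis; with |EV| = 24.6, V = (-12.62, 23.57). EV is perpendicular to VP, so VP runs at -6.100°; with |VP| = 18.3, P = (5.576, 21.62). ∠VPR = 102.5° gives PR at -83.60° from the x-axis; with |PR| = 13.7, R = (7.103, 8.009). Then |QR| = |R − Q| = 22.76.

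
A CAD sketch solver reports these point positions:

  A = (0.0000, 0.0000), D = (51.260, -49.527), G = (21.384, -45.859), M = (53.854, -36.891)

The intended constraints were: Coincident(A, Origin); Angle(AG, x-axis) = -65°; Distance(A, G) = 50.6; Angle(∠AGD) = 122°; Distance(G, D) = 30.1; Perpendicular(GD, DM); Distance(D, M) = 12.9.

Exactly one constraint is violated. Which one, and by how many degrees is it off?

Perpendicular(GD, DM) — off by 4.60°.

A = (0.00, 0.00) ✓; AG at -65.00° ✓; |AG| = 50.60 ✓; ∠AGD = 122.0° ✓; |GD| = 30.10 ✓; ∠(GD, DM) = 85.40° ✗; |DM| = 12.90 ✓.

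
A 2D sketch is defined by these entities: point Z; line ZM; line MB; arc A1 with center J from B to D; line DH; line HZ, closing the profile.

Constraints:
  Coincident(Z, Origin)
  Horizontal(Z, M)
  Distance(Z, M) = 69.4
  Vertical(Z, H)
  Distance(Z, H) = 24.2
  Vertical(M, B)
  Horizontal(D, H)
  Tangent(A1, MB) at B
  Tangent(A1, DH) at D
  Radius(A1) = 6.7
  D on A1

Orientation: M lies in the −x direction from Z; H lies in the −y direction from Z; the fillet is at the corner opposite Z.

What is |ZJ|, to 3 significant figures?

65.1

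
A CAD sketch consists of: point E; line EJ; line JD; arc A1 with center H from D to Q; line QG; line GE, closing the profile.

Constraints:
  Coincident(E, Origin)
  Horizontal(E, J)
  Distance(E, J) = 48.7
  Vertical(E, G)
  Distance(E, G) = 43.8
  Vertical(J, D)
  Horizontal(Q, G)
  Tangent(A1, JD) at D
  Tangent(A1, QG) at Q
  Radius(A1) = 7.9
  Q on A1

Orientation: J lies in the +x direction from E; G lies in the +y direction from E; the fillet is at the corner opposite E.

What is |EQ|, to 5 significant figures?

59.859

E is at the origin; EJ is horizontal with |EJ| = 48.7 and J on the +x side, so J = (48.700, 0.0000). E and G share the same x with |EG| = 43.8 and G on the +y side, so G = (0.0000, 43.800). The virtual corner opposite E is at (48.700, 43.800). Since A1 is tangent to JD there, HD ⟂ JD and A1 meets QG tangentially, so HQ is at right angles to QG, with radius 7.9, so the center H sits 7.9 in from both sides at H = (40.800, 35.900). That places the tangent points at D = (48.700, 35.900) on JD and Q = (40.800, 43.800) on QG. Then |EQ| = |Q − E| = 59.859.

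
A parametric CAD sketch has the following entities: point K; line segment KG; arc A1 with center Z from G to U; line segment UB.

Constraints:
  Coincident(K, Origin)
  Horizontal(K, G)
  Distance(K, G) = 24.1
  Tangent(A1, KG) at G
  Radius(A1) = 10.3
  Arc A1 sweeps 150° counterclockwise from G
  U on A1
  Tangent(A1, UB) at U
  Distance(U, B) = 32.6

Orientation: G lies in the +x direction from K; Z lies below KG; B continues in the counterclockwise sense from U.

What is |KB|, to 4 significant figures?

59.06

On A1, G sits at bearing 90° from Z; a 150° counterclockwise sweep puts U at bearing 240°, so U = Z + 10.3·(cos 240°, sin 240°) = (18.95, -19.22). Tangency of A1 to UB means the radius ZU is perpendicular to UB, so UB runs along (−sin 240°, cos 240°); with |UB| = 32.6, B = (47.18, -35.52). Then |KB| = |B − K| = 59.06.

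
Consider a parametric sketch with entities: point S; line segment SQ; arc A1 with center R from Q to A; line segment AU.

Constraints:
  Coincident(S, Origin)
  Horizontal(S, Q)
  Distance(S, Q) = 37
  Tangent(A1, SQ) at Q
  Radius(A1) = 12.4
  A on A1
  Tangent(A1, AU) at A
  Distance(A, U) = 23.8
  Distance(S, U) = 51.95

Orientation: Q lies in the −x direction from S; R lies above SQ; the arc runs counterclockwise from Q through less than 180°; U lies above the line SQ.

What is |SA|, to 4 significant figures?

30.60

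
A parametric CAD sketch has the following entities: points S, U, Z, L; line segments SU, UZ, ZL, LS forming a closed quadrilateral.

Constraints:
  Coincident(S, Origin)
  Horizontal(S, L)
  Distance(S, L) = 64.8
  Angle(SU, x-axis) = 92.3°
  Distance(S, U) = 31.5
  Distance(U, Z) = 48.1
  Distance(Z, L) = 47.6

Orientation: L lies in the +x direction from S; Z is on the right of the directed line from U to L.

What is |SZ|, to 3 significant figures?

22.4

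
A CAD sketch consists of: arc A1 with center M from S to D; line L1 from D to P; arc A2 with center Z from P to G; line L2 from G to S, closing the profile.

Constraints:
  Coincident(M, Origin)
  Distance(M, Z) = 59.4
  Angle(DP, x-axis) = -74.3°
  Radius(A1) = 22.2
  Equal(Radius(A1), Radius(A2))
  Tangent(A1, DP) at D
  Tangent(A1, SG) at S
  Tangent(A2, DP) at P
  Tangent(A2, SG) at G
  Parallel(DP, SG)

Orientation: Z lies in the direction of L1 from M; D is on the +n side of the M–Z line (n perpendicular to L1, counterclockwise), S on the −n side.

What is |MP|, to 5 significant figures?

63.413

The slot axis is L1's direction at -74.3°, so u = (cos -74.3°, sin -74.3°) = (0.27060, -0.96269) and n = (−sin -74.3°, cos -74.3°) = (0.96269, 0.27060). M is at the origin and Z lies 59.4 along u from M, so Z = 59.4·u = (16.074, -57.184). Tangency of A1 to both parallel lines with radius 22.2 puts D and S at M ± 22.2·n: D = (21.372, 6.0073), S = (-21.372, -6.0073). Equal radii place P and G the same way about Z: P = Z + 22.2·n = (37.445, -51.177), G = Z − 22.2·n = (-5.2981, -63.191). Then |MP| = |P − M| = 63.413.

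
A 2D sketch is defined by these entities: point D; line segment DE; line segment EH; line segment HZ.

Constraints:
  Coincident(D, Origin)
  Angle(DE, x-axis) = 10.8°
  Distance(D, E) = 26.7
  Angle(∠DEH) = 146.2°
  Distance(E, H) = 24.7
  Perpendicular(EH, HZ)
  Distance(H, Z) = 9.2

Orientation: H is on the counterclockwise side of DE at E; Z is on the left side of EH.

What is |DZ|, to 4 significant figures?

47.23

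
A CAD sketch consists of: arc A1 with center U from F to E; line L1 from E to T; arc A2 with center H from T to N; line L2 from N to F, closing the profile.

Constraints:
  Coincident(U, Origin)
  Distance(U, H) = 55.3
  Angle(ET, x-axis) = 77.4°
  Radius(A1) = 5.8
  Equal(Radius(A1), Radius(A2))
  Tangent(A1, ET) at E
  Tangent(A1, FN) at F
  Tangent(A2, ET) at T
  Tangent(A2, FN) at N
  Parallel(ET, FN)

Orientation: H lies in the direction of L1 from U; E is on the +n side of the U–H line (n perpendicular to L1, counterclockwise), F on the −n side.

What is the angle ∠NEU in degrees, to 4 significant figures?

78.15°

The slot axis is L1's direction at 77.4°, so u = (cos 77.4°, sin 77.4°) = (0.2181, 0.9759) and n = (−sin 77.4°, cos 77.4°) = (-0.9759, 0.2181). U is at the origin and H lies 55.3 along u from U, so H = 55.3·u = (12.06, 53.97). Tangency of A1 to both parallel lines with radius 5.8 puts E and F at U ± 5.8·n: E = (-5.660, 1.265), F = (5.660, -1.265). Equal radii place T and N the same way about H: T = H + 5.8·n = (6.403, 55.23), N = H − 5.8·n = (17.72, 52.70). Then cos ∠NEU = EN·EU / (|EN||EU|), giving 78.15°.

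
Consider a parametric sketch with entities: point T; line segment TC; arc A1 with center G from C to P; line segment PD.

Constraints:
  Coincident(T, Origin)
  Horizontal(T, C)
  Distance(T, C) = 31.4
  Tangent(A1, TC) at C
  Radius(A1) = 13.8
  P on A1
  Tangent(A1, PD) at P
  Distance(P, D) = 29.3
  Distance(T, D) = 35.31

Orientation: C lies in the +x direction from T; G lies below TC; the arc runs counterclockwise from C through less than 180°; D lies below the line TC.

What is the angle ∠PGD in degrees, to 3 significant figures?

64.8°

T is at the origin; T and C share the same y with |TC| = 31.4 and C on the +x side, so C = (31.4, 0.00). The tangent condition forces GC to be normal to TC, so G = C + (0, -13.8) = (31.4, -13.8). Since GP ⟂ PD (tangency), |GD| = √(13.8² + 29.3²) = 32.4 regardless of where P sits on A1. So D lies on both circle(T, 35.31) and circle(G, 32.4); the below-TC intersection is D = (6.64, -34.7). P is the foot of the tangent from D: P = (18.9, -8.05).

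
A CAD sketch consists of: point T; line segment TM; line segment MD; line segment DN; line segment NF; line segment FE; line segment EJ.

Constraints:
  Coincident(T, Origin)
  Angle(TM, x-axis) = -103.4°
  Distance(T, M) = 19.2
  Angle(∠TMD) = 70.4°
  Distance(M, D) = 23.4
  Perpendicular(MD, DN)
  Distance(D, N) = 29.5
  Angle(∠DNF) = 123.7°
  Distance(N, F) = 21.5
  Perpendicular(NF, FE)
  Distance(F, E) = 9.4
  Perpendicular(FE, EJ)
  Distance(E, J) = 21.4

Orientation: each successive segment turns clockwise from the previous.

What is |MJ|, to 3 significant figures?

28.3

T is at the origin; TM runs at -103.4° with length 19.2, so M = (-4.45, -18.7). ∠TMD = 70.4° gives MD at 147° from the x-axis; with |MD| = 23.4, D = (-24.1, -5.93). MD ⟂ DN, so DN runs at 57.0°; with |DN| = 29.5, N = (-8.01, 18.8). ∠DNF = 123.7° gives NF at 0.700° from the x-axis; with |NF| = 21.5, F = (13.5, 19.1). NF is perpendicular to FE, so FE runs at -89.3°; with |FE| = 9.4, E = (13.6, 9.67). FE is perpendicular to EJ, so EJ runs at -179°; with |EJ| = 21.4, J = (-7.79, 9.41). Then |MJ| = |J − M| = 28.3.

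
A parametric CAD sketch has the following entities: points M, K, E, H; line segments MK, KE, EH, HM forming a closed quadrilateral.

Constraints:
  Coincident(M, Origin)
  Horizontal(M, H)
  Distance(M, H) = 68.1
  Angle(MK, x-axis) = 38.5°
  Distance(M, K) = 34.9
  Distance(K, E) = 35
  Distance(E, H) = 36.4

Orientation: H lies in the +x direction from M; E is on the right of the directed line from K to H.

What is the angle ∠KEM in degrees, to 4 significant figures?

58.64°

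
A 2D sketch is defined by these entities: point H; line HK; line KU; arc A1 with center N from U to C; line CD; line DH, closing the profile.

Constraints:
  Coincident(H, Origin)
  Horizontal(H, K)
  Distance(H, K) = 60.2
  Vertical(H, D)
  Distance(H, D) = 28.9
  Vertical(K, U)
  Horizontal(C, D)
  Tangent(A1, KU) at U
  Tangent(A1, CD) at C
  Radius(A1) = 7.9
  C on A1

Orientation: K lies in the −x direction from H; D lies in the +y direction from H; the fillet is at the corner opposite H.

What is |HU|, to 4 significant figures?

63.76

H is at the origin; HK is horizontal with |HK| = 60.2 and K on the −x side, so K = (-60.20, 0.000). H and D share the same x with |HD| = 28.9 and D on the +y side, so D = (0.000, 28.90). The virtual corner opposite H is at (-60.20, 28.90). Tangency of A1 to KU means the radius NU is perpendicular to KU and since A1 is tangent to CD there, NC ⟂ CD, with radius 7.9, so the center N sits 7.9 in from both sides at N = (-52.30, 21.00). That places the tangent points at U = (-60.20, 21.00) on KU and C = (-52.30, 28.90) on CD. Then |HU| = |U − H| = 63.76.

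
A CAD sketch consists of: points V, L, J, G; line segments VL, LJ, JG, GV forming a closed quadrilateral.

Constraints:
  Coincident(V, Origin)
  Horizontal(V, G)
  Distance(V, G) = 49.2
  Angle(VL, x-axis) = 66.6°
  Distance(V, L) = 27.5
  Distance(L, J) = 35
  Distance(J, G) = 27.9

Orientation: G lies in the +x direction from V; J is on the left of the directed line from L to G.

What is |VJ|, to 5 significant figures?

53.553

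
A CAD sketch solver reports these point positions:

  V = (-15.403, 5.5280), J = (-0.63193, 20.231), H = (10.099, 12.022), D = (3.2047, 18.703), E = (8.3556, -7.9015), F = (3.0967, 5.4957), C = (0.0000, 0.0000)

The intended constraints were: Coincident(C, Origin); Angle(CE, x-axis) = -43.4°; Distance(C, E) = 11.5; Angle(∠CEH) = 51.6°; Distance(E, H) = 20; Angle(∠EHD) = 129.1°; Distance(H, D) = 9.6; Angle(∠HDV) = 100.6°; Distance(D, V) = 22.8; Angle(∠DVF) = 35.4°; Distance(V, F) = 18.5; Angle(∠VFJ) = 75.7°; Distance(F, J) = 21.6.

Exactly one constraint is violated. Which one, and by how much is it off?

Distance(F, J) = 21.6 — off by 6.40.

C = (0.00, 0.00) ✓; CE at -43.40° ✓; |CE| = 11.50 ✓; ∠CEH = 51.60° ✓; |EH| = 20.00 ✓; ∠EHD = 129.1° ✓; |HD| = 9.600 ✓; ∠HDV = 100.6° ✓; |DV| = 22.80 ✓; ∠DVF = 35.40° ✓; |VF| = 18.50 ✓; ∠VFJ = 75.70° ✓; |FJ| = 15.20 ✗.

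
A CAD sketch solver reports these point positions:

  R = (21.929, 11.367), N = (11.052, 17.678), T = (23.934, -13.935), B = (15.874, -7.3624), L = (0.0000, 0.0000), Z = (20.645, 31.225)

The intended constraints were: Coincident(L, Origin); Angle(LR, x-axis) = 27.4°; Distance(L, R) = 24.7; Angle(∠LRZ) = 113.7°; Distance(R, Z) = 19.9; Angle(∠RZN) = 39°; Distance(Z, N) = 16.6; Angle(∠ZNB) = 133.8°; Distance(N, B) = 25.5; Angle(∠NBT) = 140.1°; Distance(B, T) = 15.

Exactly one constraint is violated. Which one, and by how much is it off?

Distance(B, T) = 15 — off by 4.60.

L = (0.00, 0.00) ✓; LR at 27.40° ✓; |LR| = 24.70 ✓; ∠LRZ = 113.7° ✓; |RZ| = 19.90 ✓; ∠RZN = 39.00° ✓; |ZN| = 16.60 ✓; ∠ZNB = 133.8° ✓; |NB| = 25.50 ✓; ∠NBT = 140.1° ✓; |BT| = 10.40 ✗.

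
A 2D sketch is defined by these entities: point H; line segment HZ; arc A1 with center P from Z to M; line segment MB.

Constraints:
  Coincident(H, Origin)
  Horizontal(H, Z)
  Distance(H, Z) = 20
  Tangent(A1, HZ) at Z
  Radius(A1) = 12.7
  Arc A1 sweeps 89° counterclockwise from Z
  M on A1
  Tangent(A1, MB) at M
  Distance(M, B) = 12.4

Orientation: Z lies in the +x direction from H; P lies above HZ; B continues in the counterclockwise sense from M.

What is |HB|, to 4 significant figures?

41.26

H is at the origin; HZ is horizontal with |HZ| = 20.0 and Z on the +x side, so Z = (20.00, 0.000). Since A1 is tangent to HZ there, PZ ⟂ HZ, so P = Z + (0, 12.7) = (20.00, 12.70). On A1, Z sits at bearing -90° from P; an 89° counterclockwise sweep puts M at bearing -1°, so M = P + 12.7·(cos -1°, sin -1°) = (32.70, 12.48). Tangency of A1 to MB means the radius PM is perpendicular to MB, so MB runs along (−sin -1°, cos -1°); with |MB| = 12.4, B = (32.91, 24.88). Then |HB| = |B − H| = 41.26.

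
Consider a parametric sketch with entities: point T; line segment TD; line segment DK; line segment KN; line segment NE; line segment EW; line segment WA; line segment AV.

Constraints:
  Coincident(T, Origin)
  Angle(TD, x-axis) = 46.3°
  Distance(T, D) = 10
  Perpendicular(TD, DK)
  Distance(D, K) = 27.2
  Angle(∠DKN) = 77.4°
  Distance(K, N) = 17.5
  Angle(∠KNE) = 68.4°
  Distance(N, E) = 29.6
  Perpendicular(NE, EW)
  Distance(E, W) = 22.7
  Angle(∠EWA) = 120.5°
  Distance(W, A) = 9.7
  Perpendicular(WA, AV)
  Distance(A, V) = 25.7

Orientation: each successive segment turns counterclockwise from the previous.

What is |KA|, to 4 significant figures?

18.65

T is at the origin; TD runs at 46.3° with length 10.0, so D = (6.909, 7.230). The perpendicularity gives DK at right angles to TD, so DK runs at 136.3°; with |DK| = 27.2, K = (-12.76, 26.02). ∠DKN = 77.4° gives KN at -121.1° from the x-axis; with |KN| = 17.5, N = (-21.80, 11.04). ∠KNE = 68.4° gives NE at -9.500° from the x-axis; with |NE| = 29.6, E = (7.399, 6.152). The perpendicularity gives EW at right angles to NE, so EW runs at 80.50°; with |EW| = 22.7, W = (11.15, 28.54). ∠EWA = 120.5° gives WA at 140.0° from the x-axis; with |WA| = 9.7, A = (3.715, 34.78). Then |KA| = |A − K| = 18.65.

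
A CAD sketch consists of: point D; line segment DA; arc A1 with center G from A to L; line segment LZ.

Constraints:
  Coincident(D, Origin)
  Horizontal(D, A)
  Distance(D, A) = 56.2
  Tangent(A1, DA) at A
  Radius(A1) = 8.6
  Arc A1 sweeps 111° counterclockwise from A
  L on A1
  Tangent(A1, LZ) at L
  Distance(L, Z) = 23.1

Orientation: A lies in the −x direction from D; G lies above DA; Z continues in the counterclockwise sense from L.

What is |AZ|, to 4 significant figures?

33.25

D is at the origin; DA is horizontal with |DA| = 56.2 and A on the −x side, so A = (-56.20, 0.000). Tangency of A1 to DA means the radius GA is perpendicular to DA, so G = A + (0, 8.6) = (-56.20, 8.600). On A1, A sits at bearing -90° from G; a 111° counterclockwise sweep puts L at bearing 21°, so L = G + 8.6·(cos 21°, sin 21°) = (-48.17, 11.68). The tangent condition forces GL to be normal to LZ, so LZ runs along (−sin 21°, cos 21°); with |LZ| = 23.1, Z = (-56.45, 33.25). Then |AZ| = |Z − A| = 33.25.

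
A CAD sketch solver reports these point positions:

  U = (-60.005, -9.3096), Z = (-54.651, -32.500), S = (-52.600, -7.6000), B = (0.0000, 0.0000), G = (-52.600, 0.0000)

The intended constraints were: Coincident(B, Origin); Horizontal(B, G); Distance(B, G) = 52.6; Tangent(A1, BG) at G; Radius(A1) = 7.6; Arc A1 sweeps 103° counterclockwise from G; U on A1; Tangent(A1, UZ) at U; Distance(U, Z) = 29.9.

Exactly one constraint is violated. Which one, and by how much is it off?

Distance(U, Z) = 29.9 — off by 6.10.

B = (0.00, 0.00) ✓; B.y = 0.00, G.y = 0.00 ✓; |BG| = 52.60 ✓; ∠(SG, GB) = 90.00° ✓; |SG| = 7.600 ✓; bearing(S→U) − bearing(S→G) = 103.0° ✓; |SU| = 7.600 ✓; ∠(SU, UZ) = 90.00° ✓; |UZ| = 23.80 ✗.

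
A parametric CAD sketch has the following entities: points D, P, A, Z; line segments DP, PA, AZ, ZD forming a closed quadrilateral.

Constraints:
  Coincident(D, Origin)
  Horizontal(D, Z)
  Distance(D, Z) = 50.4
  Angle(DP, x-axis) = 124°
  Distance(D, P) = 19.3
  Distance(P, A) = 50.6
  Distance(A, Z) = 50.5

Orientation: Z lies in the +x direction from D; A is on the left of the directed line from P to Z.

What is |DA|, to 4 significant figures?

54.95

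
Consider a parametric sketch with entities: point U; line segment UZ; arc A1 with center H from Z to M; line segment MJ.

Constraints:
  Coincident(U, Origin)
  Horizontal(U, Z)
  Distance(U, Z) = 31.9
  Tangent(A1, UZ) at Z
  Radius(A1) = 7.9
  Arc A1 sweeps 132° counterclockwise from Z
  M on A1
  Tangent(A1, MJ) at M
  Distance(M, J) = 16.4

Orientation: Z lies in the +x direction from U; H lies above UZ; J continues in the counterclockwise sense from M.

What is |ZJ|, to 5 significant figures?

25.882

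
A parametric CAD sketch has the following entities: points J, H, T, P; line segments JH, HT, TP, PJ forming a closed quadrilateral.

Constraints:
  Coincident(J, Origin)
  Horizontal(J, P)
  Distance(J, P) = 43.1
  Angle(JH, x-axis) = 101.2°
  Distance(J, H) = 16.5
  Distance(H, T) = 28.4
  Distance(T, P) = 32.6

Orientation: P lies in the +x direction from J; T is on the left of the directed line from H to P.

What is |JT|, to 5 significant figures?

35.013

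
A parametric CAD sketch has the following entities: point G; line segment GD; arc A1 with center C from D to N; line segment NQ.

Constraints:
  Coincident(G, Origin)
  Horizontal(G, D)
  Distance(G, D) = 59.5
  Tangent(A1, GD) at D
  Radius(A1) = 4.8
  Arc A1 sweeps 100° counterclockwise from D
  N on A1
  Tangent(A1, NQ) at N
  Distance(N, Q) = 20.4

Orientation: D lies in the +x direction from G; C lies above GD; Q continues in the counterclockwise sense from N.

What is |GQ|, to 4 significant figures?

65.91

G is at the origin; GD is horizontal with |GD| = 59.5 and D on the +x side, so D = (59.50, 0.000). Tangency of A1 to GD means the radius CD is perpendicular to GD, so C = D + (0, 4.8) = (59.50, 4.800). On A1, D sits at bearing -90° from C; a 100° counterclockwise sweep puts N at bearing 10°, so N = C + 4.8·(cos 10°, sin 10°) = (64.23, 5.634). A1 meets NQ tangentially, so CN is at right angles to NQ, so NQ runs along (−sin 10°, cos 10°); with |NQ| = 20.4, Q = (60.68, 25.72). Then |GQ| = |Q − G| = 65.91.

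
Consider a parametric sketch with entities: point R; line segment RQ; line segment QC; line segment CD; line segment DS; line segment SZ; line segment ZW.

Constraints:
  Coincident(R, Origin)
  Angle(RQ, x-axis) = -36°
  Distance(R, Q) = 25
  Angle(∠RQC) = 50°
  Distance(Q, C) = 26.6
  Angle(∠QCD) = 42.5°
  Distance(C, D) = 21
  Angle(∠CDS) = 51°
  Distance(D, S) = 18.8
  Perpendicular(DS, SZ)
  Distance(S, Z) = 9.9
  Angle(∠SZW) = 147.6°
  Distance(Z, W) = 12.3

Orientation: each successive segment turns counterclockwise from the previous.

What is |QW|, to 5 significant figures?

30.629

DS ⟂ SZ, so SZ runs at 90.500°; with |SZ| = 9.9, Z = (24.010, 5.4695). ∠SZW = 147.6° gives ZW at 122.90° from the x-axis; with |ZW| = 12.3, W = (17.329, 15.797). Then |QW| = |W − Q| = 30.629.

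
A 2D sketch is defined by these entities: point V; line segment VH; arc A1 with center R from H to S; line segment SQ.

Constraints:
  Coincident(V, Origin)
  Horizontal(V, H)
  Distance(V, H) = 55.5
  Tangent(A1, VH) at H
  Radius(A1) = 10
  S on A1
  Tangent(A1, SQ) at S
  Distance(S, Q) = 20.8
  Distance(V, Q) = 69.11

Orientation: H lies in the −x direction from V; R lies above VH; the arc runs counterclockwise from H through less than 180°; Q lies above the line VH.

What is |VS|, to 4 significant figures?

50.52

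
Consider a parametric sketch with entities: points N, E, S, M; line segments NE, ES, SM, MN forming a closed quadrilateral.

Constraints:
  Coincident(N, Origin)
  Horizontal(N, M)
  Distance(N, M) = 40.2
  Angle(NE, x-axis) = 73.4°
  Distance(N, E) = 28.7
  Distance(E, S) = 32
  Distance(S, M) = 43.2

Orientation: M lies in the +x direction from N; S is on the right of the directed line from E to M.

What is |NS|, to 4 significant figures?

3.849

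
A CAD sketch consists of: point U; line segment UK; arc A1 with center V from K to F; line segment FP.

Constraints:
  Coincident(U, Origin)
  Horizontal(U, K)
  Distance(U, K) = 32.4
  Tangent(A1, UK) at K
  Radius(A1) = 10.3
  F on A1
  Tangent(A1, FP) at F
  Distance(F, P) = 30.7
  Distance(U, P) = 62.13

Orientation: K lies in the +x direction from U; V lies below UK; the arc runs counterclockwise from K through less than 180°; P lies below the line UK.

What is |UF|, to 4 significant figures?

31.49

Checks: |VF| = 10.30 ✓; ∠(VF, FP) = 90.00° ✓; |FP| = 30.70 ✓; |UP| = 62.13 ✓.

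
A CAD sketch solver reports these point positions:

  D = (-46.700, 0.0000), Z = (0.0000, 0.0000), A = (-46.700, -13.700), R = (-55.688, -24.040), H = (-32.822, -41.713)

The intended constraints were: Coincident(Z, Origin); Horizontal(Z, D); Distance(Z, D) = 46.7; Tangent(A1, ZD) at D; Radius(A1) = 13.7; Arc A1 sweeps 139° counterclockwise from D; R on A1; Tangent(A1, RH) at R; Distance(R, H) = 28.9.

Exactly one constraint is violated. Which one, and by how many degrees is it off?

Tangent(A1, RH) at R — off by 3.30°.

Z = (0.00, 0.00) ✓; Z.y = 0.00, D.y = 0.00 ✓; |ZD| = 46.70 ✓; ∠(AD, DZ) = 90.00° ✓; |AD| = 13.70 ✓; bearing(A→R) − bearing(A→D) = 139.0° ✓; |AR| = 13.70 ✓; ∠(AR, RH) = 86.70° ✗; |RH| = 28.90 ✓.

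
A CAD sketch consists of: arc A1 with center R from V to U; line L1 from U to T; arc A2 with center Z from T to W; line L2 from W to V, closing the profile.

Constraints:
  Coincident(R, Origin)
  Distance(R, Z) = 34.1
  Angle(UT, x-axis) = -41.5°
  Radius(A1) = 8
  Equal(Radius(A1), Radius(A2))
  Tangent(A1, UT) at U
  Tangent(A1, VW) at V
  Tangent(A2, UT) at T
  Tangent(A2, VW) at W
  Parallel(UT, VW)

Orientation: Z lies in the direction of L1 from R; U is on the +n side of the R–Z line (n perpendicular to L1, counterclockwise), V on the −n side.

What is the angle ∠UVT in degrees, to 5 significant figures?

64.864°

Tangency of A1 to both parallel lines with radius 8.0 puts U and V at R ± 8.0·n: U = (5.3010, 5.9916), V = (-5.3010, -5.9916). Equal radii place T and W the same way about Z: T = Z + 8.0·n = (30.840, -16.604), W = Z − 8.0·n = (20.238, -28.587). Then cos ∠UVT = VU·VT / (|VU||VT|), giving 64.864°.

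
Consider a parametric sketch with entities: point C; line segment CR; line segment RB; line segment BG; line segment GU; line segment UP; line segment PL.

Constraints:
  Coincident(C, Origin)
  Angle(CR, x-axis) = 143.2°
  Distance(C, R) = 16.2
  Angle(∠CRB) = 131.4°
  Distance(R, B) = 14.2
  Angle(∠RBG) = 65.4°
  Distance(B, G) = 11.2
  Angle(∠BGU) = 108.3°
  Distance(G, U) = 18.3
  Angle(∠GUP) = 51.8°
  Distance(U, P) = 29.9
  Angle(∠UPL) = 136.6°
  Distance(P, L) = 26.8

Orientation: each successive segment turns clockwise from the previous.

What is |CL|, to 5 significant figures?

56.312

∠GUP = 51.8° gives UP at 140.10° from the x-axis; with |UP| = 29.9, P = (-27.067, 20.915). ∠UPL = 136.6° gives PL at 96.700° from the x-axis; with |PL| = 26.8, L = (-30.194, 47.532). Then |CL| = |L − C| = 56.312.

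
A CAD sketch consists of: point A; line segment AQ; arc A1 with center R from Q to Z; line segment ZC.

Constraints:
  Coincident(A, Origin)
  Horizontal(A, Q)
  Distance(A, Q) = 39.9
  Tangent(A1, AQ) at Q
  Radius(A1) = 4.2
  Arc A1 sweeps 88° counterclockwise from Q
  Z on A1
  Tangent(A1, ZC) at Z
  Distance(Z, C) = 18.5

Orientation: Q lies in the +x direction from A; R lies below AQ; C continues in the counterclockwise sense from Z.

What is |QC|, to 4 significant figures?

23.06

On A1, Q sits at bearing 90° from R; an 88° counterclockwise sweep puts Z at bearing 178°, so Z = R + 4.2·(cos 178°, sin 178°) = (35.70, -4.053). Since A1 is tangent to ZC there, RZ ⟂ ZC, so ZC runs along (−sin 178°, cos 178°); with |ZC| = 18.5, C = (35.06, -22.54). Then |QC| = |C − Q| = 23.06.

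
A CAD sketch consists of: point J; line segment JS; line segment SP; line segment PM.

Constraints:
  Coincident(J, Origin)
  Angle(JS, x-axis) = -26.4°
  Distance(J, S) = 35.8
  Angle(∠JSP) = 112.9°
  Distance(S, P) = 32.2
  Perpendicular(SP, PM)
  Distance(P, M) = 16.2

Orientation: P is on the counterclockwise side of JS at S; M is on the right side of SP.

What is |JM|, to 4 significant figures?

67.43

J is at the origin; JS runs at -26.4° with length 35.8, so S = 35.8·(cos -26.4°, sin -26.4°) = (32.07, -15.92). ∠JSP = 112.9°, so SP runs at -26.4° + (180° − 112.9°) = 40.70° from the x-axis; with |SP| = 32.2, P = S + 32.2·(cos 40.70°, sin 40.70°) = (56.48, 5.080). SP is perpendicular to PM; with |PM| = 16.2 on the right of SP, M = P + 16.2·(0.6521, -0.7581) = (67.04, -7.202). Then |JM| = |M − J| = 67.43.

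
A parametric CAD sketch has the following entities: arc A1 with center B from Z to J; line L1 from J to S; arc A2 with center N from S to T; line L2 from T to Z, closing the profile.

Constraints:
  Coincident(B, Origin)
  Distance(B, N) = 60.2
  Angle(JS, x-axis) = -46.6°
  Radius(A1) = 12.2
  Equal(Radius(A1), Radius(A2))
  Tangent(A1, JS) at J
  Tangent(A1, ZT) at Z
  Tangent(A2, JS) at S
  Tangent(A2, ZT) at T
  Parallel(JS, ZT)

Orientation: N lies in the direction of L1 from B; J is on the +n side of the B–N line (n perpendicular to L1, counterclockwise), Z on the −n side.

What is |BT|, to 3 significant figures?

61.4

Tangency of A1 to both parallel lines with radius 12.2 puts J and Z at B ± 12.2·n: J = (8.86, 8.38), Z = (-8.86, -8.38). Equal radii place S and T the same way about N: S = N + 12.2·n = (50.2, -35.4), T = N − 12.2·n = (32.5, -52.1). Then |BT| = |T − B| = 61.4.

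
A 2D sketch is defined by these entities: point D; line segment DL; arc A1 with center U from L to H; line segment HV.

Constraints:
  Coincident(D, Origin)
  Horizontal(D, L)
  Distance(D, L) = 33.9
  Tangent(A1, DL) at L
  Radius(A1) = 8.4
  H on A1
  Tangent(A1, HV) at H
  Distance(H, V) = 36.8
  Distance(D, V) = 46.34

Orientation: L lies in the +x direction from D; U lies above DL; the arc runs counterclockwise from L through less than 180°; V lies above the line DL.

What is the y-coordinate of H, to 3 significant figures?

13.5

Checks: D.y = 0.00, L.y = 0.00 ✓; |UH| = 8.400 ✓; ∠(UH, HV) = 90.00° ✓; |HV| = 36.80 ✓; |DV| = 46.34 ✓.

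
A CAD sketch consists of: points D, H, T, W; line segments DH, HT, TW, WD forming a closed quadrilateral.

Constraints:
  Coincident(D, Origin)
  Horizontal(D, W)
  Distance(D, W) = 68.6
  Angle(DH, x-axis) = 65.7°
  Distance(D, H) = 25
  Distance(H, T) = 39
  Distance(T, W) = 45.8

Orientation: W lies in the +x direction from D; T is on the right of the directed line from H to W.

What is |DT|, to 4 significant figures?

28.20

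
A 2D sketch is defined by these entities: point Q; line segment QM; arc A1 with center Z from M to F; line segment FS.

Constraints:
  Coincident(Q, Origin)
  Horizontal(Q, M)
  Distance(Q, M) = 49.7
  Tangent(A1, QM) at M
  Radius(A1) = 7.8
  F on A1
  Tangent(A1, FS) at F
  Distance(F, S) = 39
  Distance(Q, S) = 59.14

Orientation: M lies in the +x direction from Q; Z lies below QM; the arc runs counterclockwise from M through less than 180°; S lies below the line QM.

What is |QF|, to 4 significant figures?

42.52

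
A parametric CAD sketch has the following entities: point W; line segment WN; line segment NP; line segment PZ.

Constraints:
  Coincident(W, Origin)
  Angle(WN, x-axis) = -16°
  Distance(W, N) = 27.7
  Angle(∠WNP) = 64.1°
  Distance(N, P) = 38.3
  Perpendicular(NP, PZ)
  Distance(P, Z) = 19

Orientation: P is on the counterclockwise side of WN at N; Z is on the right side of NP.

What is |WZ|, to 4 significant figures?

51.14

∠WNP = 64.1°, so NP runs at -16.0° + (180° − 64.1°) = 99.90° from the x-axis; with |NP| = 38.3, P = N + 38.3·(cos 99.90°, sin 99.90°) = (20.04, 30.09). The perpendicularity gives PZ at right angles to NP; with |PZ| = 19.0 on the right of NP, Z = P + 19.0·(0.9851, 0.1719) = (38.76, 33.36). Then |WZ| = |Z − W| = 51.14.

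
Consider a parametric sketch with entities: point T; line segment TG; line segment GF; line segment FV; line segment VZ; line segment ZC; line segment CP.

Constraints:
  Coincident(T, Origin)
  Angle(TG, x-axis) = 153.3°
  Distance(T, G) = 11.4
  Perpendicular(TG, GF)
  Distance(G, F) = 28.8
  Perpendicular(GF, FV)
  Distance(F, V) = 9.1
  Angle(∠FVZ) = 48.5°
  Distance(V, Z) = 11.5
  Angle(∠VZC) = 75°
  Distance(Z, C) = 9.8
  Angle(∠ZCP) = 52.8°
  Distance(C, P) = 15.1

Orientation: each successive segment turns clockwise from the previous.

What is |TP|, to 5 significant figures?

27.386

T is at the origin; TG runs at 153.3° with length 11.4, so G = (-10.184, 5.1222). The perpendicularity gives GF at right angles to TG, so GF runs at 63.300°; with |GF| = 28.8, F = (2.7560, 30.851). The perpendicularity gives FV at right angles to GF, so FV runs at -26.700°; with |FV| = 9.1, V = (10.886, 26.763). ∠FVZ = 48.5° gives VZ at -158.20° from the x-axis; with |VZ| = 11.5, Z = (0.20805, 22.492). ∠VZC = 75.0° gives ZC at 96.800° from the x-axis; with |ZC| = 9.8, C = (-0.95231, 32.223). ∠ZCP = 52.8° gives CP at -30.400° from the x-axis; with |CP| = 15.1, P = (12.072, 24.582). Then |TP| = |P − T| = 27.386.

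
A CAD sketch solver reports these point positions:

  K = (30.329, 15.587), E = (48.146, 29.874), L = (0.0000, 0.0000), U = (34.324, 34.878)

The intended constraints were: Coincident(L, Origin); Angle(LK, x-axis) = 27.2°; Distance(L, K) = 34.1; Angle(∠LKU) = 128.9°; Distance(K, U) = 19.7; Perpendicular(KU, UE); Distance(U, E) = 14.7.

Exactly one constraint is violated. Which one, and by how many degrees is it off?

Perpendicular(KU, UE) — off by 8.20°.

L = (0.00, 0.00) ✓; LK at 27.20° ✓; |LK| = 34.10 ✓; ∠LKU = 128.9° ✓; |KU| = 19.70 ✓; ∠(KU, UE) = 98.20° ✗; |UE| = 14.70 ✓.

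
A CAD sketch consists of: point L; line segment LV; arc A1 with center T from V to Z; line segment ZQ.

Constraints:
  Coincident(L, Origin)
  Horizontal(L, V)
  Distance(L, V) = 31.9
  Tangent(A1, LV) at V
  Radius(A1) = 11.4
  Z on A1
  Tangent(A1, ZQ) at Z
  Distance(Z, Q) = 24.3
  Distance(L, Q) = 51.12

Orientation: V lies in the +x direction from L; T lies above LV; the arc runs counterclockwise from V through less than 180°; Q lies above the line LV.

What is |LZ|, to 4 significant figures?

45.27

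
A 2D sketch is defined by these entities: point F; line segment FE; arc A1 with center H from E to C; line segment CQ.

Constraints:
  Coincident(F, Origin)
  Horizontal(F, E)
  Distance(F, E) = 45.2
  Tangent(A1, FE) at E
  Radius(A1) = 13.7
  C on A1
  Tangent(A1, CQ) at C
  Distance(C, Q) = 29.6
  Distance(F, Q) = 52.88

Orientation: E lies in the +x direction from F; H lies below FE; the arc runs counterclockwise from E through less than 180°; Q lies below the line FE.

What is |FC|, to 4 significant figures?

34.23

F is at the origin; F and E share the same y with |FE| = 45.2 and E on the +x side, so E = (45.20, 0.000). Tangency of A1 to FE means the radius HE is perpendicular to FE, so H = E + (0, -13.7) = (45.20, -13.70). Since HC ⟂ CQ (tangency), |HQ| = √(13.7² + 29.6²) = 32.62 regardless of where C sits on A1. So Q lies on both circle(F, 52.88) and circle(H, 32.62); the below-FE intersection is Q = (30.82, -42.97). C is the foot of the tangent from Q: C = (31.50, -13.38).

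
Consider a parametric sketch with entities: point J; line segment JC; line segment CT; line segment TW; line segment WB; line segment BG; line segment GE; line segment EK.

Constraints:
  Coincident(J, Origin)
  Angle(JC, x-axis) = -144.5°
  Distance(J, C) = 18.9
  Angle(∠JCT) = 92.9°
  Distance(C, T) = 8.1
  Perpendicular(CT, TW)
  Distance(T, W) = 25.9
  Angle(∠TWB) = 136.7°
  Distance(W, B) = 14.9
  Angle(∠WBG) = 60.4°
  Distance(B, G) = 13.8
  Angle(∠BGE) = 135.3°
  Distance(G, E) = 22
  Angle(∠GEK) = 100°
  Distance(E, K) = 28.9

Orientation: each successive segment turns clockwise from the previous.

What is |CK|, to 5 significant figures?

34.058

J is at the origin; JC runs at -144.5° with length 18.9, so C = (-15.387, -10.975). ∠JCT = 92.9° gives CT at 128.40° from the x-axis; with |CT| = 8.1, T = (-20.418, -4.6274). CT is perpendicular to TW, so TW runs at 38.400°; with |TW| = 25.9, W = (-0.12042, 11.460). ∠TWB = 136.7° gives WB at -4.9000° from the x-axis; with |WB| = 14.9, B = (14.725, 10.188). ∠WBG = 60.4° gives BG at -124.50° from the x-axis; with |BG| = 13.8, G = (6.9087, -1.1853). ∠BGE = 135.3° gives GE at -169.20° from the x-axis; with |GE| = 22.0, E = (-14.702, -5.3077). ∠GEK = 100.0° gives EK at 110.80° from the x-axis; with |EK| = 28.9, K = (-24.964, 21.709). Then |CK| = |K − C| = 34.058.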